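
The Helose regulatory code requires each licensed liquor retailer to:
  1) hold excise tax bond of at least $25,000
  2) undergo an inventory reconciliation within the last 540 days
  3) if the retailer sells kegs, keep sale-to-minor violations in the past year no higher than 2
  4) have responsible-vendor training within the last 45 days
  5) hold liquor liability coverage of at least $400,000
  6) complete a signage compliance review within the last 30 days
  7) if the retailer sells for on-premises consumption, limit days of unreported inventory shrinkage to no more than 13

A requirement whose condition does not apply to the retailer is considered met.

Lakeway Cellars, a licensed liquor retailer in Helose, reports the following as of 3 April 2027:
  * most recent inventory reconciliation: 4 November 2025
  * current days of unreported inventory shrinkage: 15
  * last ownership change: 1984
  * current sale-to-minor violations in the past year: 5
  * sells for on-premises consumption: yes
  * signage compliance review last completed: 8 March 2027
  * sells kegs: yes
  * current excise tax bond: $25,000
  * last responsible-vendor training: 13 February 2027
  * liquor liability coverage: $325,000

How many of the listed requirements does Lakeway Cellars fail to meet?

4

1. excise tax bond $25,000 ≥ $25,000 → met
2. inventory reconciliation 515 days ago vs limit 540 → met
3. condition 'sells kegs' holds; sale-to-minor violations in the past year 5 > 2 → not met
4. responsible-vendor training 49 days ago vs limit 45 → not met
5. liquor liability coverage $325,000 < $400,000 → not met
6. signage compliance review 26 days ago vs limit 30 → met
7. condition 'sells for on-premises consumption' holds; days of unreported inventory shrinkage 15 > 13 → not met
Not met: 4 of 7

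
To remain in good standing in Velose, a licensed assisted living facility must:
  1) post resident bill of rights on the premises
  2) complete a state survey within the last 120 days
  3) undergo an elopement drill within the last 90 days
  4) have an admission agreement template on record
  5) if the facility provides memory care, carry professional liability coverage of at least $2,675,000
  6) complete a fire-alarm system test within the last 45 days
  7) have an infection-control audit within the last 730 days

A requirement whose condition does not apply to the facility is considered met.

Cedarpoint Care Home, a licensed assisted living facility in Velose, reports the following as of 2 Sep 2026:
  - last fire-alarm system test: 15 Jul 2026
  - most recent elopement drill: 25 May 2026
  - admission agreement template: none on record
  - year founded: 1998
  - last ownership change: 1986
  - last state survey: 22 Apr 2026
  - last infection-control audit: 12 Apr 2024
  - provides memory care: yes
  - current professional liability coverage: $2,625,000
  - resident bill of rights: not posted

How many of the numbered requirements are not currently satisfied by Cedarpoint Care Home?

7

1. resident bill of rights absent → not met
2. state survey 133 days ago vs limit 120 → not met
3. elopement drill 100 days ago vs limit 90 → not met
4. admission agreement template absent → not met
5. condition 'provides memory care' holds; professional liability coverage $2,625,000 < $2,675,000 → not met
6. fire-alarm system test 49 days ago vs limit 45 → not met
7. infection-control audit 873 days ago vs limit 730 → not met
Not met: 7 of 7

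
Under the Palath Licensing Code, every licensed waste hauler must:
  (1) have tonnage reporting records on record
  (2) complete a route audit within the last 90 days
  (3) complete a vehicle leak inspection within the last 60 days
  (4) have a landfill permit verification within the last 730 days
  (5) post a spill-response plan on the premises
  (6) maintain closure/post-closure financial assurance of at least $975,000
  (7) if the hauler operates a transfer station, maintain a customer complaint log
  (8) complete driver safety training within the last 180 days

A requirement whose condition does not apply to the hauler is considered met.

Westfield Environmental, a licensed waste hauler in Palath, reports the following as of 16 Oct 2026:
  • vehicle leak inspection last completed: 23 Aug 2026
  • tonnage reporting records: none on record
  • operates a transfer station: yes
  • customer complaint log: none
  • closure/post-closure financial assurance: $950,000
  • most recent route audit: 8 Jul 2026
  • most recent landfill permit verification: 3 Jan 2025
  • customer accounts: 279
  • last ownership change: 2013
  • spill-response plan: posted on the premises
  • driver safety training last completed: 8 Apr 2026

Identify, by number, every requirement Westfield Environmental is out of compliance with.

1. tonnage reporting records absent → not met
2. route audit 100 days ago vs limit 90 → not met
3. vehicle leak inspection 54 days ago vs limit 60 → met
4. landfill permit verification 651 days ago vs limit 730 → met
5. spill-response plan present → met
6. closure/post-closure financial assurance $950,000 < $975,000 → not met
7. condition 'operates a transfer station' holds; customer complaint log absent → not met
8. driver safety training 191 days ago vs limit 180 → not met
Not met: 1, 2, 6, 7, 8

1, 2, 6, 7, 8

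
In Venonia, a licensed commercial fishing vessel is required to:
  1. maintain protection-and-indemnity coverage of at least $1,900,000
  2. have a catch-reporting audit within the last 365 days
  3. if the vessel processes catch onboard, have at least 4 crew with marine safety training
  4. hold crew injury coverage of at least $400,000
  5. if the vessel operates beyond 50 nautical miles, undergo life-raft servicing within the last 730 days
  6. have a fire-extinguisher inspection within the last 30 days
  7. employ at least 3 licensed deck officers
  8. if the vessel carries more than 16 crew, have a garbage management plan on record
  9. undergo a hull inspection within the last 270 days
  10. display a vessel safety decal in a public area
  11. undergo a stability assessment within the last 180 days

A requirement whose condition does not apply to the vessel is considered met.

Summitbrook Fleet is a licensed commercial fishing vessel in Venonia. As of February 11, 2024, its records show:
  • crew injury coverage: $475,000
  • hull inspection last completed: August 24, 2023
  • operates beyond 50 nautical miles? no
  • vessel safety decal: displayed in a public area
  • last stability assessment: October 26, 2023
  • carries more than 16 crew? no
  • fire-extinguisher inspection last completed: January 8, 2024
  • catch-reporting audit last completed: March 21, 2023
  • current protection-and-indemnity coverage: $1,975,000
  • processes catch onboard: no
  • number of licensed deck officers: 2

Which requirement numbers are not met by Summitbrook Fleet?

1. protection-and-indemnity coverage $1,975,000 ≥ $1,900,000 → met
2. catch-reporting audit 327 days ago vs limit 365 → met
3. condition 'processes catch onboard' does not hold → requirement n/a → met
4. crew injury coverage $475,000 ≥ $400,000 → met
5. condition 'operates beyond 50 nautical miles' does not hold → requirement n/a → met
6. fire-extinguisher inspection 34 days ago vs limit 30 → not met
7. licensed deck officers 2 < 3 → not met
8. condition 'carries more than 16 crew' does not hold → requirement n/a → met
9. hull inspection 171 days ago vs limit 270 → met
10. vessel safety decal present → met
11. stability assessment 108 days ago vs limit 180 → met
Not met: 6, 7

6, 7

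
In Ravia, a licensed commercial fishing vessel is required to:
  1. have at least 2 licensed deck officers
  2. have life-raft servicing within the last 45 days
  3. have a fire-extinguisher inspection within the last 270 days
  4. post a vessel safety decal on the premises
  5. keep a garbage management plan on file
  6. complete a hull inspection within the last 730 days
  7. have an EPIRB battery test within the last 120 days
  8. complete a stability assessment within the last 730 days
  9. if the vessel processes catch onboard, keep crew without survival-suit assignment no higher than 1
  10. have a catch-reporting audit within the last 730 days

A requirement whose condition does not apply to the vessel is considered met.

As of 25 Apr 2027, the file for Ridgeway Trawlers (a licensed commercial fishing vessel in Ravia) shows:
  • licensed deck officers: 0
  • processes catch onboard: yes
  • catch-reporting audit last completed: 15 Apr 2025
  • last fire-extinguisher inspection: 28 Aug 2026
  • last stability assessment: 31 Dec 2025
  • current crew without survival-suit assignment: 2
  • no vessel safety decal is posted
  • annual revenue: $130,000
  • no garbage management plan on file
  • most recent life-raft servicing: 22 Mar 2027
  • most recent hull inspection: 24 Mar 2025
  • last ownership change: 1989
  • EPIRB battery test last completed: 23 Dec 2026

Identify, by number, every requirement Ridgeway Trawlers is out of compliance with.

1. licensed deck officers 0 < 2 → not met
2. life-raft servicing 34 days ago vs limit 45 → met
3. fire-extinguisher inspection 240 days ago vs limit 270 → met
4. vessel safety decal absent → not met
5. garbage management plan absent → not met
6. hull inspection 762 days ago vs limit 730 → not met
7. EPIRB battery test 123 days ago vs limit 120 → not met
8. stability assessment 480 days ago vs limit 730 → met
9. condition 'processes catch onboard' holds; crew without survival-suit assignment 2 > 1 → not met
10. catch-reporting audit 740 days ago vs limit 730 → not met
Not met: 1, 4, 5, 6, 7, 9, 10

1, 4, 5, 6, 7, 9, 10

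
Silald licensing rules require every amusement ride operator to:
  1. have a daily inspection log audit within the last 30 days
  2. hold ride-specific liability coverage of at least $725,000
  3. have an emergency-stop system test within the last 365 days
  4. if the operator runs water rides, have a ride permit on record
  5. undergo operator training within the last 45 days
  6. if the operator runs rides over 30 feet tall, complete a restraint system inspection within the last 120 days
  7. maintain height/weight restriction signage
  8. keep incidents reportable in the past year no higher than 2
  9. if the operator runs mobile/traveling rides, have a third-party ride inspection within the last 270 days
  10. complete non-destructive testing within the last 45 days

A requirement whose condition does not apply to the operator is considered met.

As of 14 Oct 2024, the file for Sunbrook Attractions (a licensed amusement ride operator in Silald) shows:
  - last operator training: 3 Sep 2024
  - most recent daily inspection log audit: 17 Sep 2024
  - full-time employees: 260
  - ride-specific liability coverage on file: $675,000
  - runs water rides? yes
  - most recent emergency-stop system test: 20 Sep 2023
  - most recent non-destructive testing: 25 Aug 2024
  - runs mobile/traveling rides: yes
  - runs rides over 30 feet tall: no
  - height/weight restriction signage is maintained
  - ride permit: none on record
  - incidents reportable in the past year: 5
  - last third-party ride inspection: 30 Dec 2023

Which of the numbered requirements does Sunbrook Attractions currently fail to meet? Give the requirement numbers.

1. daily inspection log audit 27 days ago vs limit 30 → met
2. ride-specific liability coverage $675,000 < $725,000 → not met
3. emergency-stop system test 390 days ago vs limit 365 → not met
4. condition 'runs water rides' holds; ride permit absent → not met
5. operator training 41 days ago vs limit 45 → met
6. condition 'runs rides over 30 feet tall' does not hold → requirement n/a → met
7. height/weight restriction signage present → met
8. incidents reportable in the past year 5 > 2 → not met
9. condition 'runs mobile/traveling rides' holds; third-party ride inspection 289 days ago vs limit 270 → not met
10. non-destructive testing 50 days ago vs limit 45 → not met
Not met: 2, 3, 4, 8, 9, 10

2, 3, 4, 8, 9, 10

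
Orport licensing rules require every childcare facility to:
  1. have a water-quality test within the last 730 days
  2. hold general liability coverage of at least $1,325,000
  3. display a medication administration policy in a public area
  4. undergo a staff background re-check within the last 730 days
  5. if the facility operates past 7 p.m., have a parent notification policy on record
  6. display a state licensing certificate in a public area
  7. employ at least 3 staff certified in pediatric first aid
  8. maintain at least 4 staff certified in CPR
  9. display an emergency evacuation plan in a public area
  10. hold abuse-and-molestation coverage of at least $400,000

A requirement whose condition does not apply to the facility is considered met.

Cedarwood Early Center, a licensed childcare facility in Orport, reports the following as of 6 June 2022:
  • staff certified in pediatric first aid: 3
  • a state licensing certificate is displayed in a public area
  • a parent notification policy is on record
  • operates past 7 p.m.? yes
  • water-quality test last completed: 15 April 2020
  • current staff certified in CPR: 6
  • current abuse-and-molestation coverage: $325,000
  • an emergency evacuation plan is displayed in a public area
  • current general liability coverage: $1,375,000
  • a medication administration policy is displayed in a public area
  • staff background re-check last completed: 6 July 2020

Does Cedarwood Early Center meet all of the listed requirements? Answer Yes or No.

1. water-quality test 782 days ago vs limit 730 → not met
2. general liability coverage $1,375,000 ≥ $1,325,000 → met
3. medication administration policy present → met
4. staff background re-check 700 days ago vs limit 730 → met
5. condition 'operates past 7 p.m.' holds; parent notification policy present → met
6. state licensing certificate present → met
7. staff certified in pediatric first aid 3 ≥ 3 → met
8. staff certified in CPR 6 ≥ 4 → met
9. emergency evacuation plan present → met
10. abuse-and-molestation coverage $325,000 < $400,000 → not met
Not met: 1, 10

No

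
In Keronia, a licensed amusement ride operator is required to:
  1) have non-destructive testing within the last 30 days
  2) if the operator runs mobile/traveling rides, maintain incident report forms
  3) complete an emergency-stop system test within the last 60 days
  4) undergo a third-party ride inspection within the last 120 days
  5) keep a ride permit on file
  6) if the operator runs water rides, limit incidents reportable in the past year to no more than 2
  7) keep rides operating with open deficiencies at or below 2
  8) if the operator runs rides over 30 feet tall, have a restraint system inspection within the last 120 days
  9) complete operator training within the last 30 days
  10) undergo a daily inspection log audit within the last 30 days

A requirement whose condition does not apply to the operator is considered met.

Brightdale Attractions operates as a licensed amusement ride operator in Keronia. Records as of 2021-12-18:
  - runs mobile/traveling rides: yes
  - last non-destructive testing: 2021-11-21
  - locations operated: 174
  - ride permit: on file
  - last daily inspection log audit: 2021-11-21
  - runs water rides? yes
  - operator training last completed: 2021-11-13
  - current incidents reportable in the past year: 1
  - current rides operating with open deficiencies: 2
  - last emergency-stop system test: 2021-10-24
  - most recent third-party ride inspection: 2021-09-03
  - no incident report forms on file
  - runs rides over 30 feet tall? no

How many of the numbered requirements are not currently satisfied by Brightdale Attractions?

2

1. non-destructive testing 27 days ago vs limit 30 → met
2. condition 'runs mobile/traveling rides' holds; incident report forms absent → not met
3. emergency-stop system test 55 days ago vs limit 60 → met
4. third-party ride inspection 106 days ago vs limit 120 → met
5. ride permit present → met
6. condition 'runs water rides' holds; incidents reportable in the past year 1 ≤ 2 → met
7. rides operating with open deficiencies 2 ≤ 2 → met
8. condition 'runs rides over 30 feet tall' does not hold → requirement n/a → met
9. operator training 35 days ago vs limit 30 → not met
10. daily inspection log audit 27 days ago vs limit 30 → met
Not met: 2 of 10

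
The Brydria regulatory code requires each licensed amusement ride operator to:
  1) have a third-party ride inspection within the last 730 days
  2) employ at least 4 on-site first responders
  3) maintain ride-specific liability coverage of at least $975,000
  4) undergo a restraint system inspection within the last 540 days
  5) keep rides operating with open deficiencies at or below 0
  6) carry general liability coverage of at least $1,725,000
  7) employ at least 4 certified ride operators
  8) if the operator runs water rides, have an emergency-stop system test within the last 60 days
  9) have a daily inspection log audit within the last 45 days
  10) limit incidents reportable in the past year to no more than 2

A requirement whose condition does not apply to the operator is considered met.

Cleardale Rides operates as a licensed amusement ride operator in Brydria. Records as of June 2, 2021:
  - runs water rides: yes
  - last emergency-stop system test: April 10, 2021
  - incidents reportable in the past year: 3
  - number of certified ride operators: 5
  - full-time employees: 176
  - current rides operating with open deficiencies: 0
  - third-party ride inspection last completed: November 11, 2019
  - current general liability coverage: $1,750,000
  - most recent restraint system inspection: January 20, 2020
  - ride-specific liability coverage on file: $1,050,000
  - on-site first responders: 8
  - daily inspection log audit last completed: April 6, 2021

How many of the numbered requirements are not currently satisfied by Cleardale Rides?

1. third-party ride inspection 569 days ago vs limit 730 → met
2. on-site first responders 8 ≥ 4 → met
3. ride-specific liability coverage $1,050,000 ≥ $975,000 → met
4. restraint system inspection 499 days ago vs limit 540 → met
5. rides operating with open deficiencies 0 ≤ 0 → met
6. general liability coverage $1,750,000 ≥ $1,725,000 → met
7. certified ride operators 5 ≥ 4 → met
8. condition 'runs water rides' holds; emergency-stop system test 53 days ago vs limit 60 → met
9. daily inspection log audit 57 days ago vs limit 45 → not met
10. incidents reportable in the past year 3 > 2 → not met
Not met: 2 of 10

2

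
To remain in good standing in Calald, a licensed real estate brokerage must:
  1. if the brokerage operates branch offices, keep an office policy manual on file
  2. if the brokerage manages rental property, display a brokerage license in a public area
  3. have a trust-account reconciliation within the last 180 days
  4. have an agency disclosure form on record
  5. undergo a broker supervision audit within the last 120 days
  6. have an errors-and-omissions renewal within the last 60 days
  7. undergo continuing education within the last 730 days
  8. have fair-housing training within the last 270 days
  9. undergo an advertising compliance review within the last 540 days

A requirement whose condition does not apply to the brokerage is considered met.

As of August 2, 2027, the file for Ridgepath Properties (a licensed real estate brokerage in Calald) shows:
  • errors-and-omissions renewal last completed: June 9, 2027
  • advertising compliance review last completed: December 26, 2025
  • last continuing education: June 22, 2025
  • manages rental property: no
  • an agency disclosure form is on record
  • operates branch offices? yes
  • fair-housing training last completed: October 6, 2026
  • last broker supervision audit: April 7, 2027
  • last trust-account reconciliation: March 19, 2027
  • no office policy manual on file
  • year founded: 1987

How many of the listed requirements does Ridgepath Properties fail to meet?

4

1. condition 'operates branch offices' holds; office policy manual absent → not met
2. condition 'manages rental property' does not hold → requirement n/a → met
3. trust-account reconciliation 136 days ago vs limit 180 → met
4. agency disclosure form present → met
5. broker supervision audit 117 days ago vs limit 120 → met
6. errors-and-omissions renewal 54 days ago vs limit 60 → met
7. continuing education 771 days ago vs limit 730 → not met
8. fair-housing training 300 days ago vs limit 270 → not met
9. advertising compliance review 584 days ago vs limit 540 → not met
Not met: 4 of 9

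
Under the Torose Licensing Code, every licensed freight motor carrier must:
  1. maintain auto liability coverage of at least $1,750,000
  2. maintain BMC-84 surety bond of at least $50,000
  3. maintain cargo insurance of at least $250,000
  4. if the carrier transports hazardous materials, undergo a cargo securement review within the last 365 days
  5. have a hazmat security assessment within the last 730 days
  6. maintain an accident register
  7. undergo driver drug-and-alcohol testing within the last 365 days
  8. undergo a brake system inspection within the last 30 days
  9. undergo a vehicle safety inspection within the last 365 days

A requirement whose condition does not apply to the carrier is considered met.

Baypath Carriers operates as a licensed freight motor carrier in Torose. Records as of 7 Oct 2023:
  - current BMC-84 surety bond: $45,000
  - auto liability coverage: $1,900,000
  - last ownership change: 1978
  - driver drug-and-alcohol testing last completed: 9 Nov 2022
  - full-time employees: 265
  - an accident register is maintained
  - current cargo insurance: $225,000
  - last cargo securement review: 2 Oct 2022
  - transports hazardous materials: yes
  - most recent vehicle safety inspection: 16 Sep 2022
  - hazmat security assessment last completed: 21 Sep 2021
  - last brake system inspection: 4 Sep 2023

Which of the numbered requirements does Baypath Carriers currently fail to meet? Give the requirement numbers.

2, 3, 4, 5, 8, 9

1. auto liability coverage $1,900,000 ≥ $1,750,000 → met
2. BMC-84 surety bond $45,000 < $50,000 → not met
3. cargo insurance $225,000 < $250,000 → not met
4. condition 'transports hazardous materials' holds; cargo securement review 370 days ago vs limit 365 → not met
5. hazmat security assessment 746 days ago vs limit 730 → not met
6. accident register present → met
7. driver drug-and-alcohol testing 332 days ago vs limit 365 → met
8. brake system inspection 33 days ago vs limit 30 → not met
9. vehicle safety inspection 386 days ago vs limit 365 → not met
Not met: 2, 3, 4, 5, 8, 9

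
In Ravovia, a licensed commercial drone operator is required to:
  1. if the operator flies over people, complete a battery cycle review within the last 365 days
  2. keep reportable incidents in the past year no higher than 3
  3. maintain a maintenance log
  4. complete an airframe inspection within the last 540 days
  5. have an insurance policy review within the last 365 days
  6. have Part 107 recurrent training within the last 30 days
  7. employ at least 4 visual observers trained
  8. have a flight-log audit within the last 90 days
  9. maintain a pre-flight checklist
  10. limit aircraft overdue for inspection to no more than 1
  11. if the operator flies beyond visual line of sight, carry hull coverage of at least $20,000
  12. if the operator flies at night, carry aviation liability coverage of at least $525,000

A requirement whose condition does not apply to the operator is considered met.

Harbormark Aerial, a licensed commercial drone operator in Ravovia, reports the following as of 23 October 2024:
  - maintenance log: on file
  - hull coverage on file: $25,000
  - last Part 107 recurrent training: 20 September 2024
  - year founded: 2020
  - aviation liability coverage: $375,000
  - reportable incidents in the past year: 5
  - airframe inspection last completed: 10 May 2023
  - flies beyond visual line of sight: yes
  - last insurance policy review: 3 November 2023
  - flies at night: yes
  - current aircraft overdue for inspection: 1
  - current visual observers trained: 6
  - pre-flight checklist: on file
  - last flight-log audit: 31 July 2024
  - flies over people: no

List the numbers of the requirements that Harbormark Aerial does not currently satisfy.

2, 6, 12

1. condition 'flies over people' does not hold → requirement n/a → met
2. reportable incidents in the past year 5 > 3 → not met
3. maintenance log present → met
4. airframe inspection 532 days ago vs limit 540 → met
5. insurance policy review 355 days ago vs limit 365 → met
6. Part 107 recurrent training 33 days ago vs limit 30 → not met
7. visual observers trained 6 ≥ 4 → met
8. flight-log audit 84 days ago vs limit 90 → met
9. pre-flight checklist present → met
10. aircraft overdue for inspection 1 ≤ 1 → met
11. condition 'flies beyond visual line of sight' holds; hull coverage $25,000 ≥ $20,000 → met
12. condition 'flies at night' holds; aviation liability coverage $375,000 < $525,000 → not met
Not met: 2, 6, 12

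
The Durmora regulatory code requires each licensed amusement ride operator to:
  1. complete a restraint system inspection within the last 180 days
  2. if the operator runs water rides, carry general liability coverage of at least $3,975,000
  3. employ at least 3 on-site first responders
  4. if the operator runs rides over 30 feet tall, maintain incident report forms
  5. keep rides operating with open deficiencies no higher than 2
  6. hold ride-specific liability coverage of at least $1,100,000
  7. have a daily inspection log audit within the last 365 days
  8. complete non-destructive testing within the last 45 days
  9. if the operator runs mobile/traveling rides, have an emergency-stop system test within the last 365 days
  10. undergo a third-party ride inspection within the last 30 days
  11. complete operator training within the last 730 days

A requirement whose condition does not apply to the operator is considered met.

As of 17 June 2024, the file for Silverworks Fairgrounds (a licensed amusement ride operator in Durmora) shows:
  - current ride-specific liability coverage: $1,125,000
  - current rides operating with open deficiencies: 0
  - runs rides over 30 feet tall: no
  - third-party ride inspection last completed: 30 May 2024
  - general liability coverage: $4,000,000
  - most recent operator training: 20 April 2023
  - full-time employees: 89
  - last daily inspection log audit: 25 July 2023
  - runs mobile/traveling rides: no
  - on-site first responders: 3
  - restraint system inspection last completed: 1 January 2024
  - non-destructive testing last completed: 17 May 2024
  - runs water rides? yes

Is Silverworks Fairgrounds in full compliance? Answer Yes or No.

1. restraint system inspection 168 days ago vs limit 180 → met
2. condition 'runs water rides' holds; general liability coverage $4,000,000 ≥ $3,975,000 → met
3. on-site first responders 3 ≥ 3 → met
4. condition 'runs rides over 30 feet tall' does not hold → requirement n/a → met
5. rides operating with open deficiencies 0 ≤ 2 → met
6. ride-specific liability coverage $1,125,000 ≥ $1,100,000 → met
7. daily inspection log audit 328 days ago vs limit 365 → met
8. non-destructive testing 31 days ago vs limit 45 → met
9. condition 'runs mobile/traveling rides' does not hold → requirement n/a → met
10. third-party ride inspection 18 days ago vs limit 30 → met
11. operator training 424 days ago vs limit 730 → met
All met.

Yes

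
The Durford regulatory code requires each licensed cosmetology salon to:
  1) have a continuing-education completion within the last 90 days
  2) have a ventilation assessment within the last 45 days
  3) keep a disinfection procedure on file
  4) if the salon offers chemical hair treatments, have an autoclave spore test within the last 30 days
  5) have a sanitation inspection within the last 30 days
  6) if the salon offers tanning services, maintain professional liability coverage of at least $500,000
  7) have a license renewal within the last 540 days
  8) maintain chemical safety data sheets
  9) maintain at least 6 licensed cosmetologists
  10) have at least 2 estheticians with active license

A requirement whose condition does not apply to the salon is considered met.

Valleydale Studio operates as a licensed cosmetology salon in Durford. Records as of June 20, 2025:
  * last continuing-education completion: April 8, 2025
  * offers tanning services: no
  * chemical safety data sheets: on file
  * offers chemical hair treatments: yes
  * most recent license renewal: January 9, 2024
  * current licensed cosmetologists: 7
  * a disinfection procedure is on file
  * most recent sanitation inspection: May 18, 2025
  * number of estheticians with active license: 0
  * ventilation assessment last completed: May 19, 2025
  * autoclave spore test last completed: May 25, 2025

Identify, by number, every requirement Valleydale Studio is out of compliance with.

5, 10

1. continuing-education completion 73 days ago vs limit 90 → met
2. ventilation assessment 32 days ago vs limit 45 → met
3. disinfection procedure present → met
4. condition 'offers chemical hair treatments' holds; autoclave spore test 26 days ago vs limit 30 → met
5. sanitation inspection 33 days ago vs limit 30 → not met
6. condition 'offers tanning services' does not hold → requirement n/a → met
7. license renewal 528 days ago vs limit 540 → met
8. chemical safety data sheets present → met
9. licensed cosmetologists 7 ≥ 6 → met
10. estheticians with active license 0 < 2 → not met
Not met: 5, 10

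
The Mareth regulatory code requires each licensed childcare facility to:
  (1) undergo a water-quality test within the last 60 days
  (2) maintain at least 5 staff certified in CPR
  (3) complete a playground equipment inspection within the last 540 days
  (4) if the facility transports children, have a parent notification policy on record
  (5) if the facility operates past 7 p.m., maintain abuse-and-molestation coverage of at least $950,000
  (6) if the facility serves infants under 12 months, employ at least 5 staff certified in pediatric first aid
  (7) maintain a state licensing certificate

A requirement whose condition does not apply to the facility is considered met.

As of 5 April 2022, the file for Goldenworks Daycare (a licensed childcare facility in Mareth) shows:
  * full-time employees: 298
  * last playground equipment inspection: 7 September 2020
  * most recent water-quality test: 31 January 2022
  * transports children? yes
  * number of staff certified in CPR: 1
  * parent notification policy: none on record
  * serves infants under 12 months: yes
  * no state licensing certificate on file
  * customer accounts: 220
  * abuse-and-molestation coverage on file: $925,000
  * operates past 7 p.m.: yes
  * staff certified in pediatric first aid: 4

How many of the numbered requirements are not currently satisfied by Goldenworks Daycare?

7

1. water-quality test 64 days ago vs limit 60 → not met
2. staff certified in CPR 1 < 5 → not met
3. playground equipment inspection 575 days ago vs limit 540 → not met
4. condition 'transports children' holds; parent notification policy absent → not met
5. condition 'operates past 7 p.m.' holds; abuse-and-molestation coverage $925,000 < $950,000 → not met
6. condition 'serves infants under 12 months' holds; staff certified in pediatric first aid 4 < 5 → not met
7. state licensing certificate absent → not met
Not met: 7 of 7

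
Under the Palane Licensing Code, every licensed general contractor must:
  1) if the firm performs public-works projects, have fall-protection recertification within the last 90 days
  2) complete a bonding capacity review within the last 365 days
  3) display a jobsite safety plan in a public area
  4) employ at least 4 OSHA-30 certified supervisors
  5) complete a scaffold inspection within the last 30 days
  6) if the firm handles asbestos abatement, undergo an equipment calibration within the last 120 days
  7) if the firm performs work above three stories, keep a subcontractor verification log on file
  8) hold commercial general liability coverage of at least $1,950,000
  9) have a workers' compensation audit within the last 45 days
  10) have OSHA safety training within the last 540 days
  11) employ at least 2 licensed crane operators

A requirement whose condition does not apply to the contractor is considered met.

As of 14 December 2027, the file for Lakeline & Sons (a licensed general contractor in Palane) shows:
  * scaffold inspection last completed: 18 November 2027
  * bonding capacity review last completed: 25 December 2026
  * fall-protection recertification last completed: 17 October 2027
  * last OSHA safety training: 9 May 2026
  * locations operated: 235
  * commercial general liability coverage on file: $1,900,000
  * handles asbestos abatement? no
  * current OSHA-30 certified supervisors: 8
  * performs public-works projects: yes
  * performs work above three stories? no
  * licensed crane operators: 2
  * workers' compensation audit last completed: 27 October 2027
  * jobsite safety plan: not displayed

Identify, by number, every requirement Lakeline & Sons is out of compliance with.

3, 8, 9, 10

1. condition 'performs public-works projects' holds; fall-protection recertification 58 days ago vs limit 90 → met
2. bonding capacity review 354 days ago vs limit 365 → met
3. jobsite safety plan absent → not met
4. OSHA-30 certified supervisors 8 ≥ 4 → met
5. scaffold inspection 26 days ago vs limit 30 → met
6. condition 'handles asbestos abatement' does not hold → requirement n/a → met
7. condition 'performs work above three stories' does not hold → requirement n/a → met
8. commercial general liability coverage $1,900,000 < $1,950,000 → not met
9. workers' compensation audit 48 days ago vs limit 45 → not met
10. OSHA safety training 584 days ago vs limit 540 → not met
11. licensed crane operators 2 ≥ 2 → met
Not met: 3, 8, 9, 10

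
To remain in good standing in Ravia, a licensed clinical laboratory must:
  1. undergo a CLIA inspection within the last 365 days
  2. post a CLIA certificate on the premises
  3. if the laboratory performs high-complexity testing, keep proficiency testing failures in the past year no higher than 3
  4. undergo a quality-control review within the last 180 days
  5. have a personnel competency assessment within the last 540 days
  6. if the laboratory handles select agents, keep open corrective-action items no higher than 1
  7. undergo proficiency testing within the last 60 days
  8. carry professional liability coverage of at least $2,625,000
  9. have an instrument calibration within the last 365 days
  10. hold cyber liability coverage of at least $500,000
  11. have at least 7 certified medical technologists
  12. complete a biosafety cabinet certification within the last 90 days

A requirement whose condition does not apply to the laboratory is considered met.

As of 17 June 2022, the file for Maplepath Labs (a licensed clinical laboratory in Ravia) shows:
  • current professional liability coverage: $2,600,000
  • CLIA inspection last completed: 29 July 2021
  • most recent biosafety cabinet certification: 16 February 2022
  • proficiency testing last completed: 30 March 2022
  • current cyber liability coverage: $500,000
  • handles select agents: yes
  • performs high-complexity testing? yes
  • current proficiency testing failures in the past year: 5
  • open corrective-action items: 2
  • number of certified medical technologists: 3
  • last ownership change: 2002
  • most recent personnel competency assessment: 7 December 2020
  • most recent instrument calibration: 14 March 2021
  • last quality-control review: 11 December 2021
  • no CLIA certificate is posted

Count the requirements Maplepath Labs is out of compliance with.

10

1. CLIA inspection 323 days ago vs limit 365 → met
2. CLIA certificate absent → not met
3. condition 'performs high-complexity testing' holds; proficiency testing failures in the past year 5 > 3 → not met
4. quality-control review 188 days ago vs limit 180 → not met
5. personnel competency assessment 557 days ago vs limit 540 → not met
6. condition 'handles select agents' holds; open corrective-action items 2 > 1 → not met
7. proficiency testing 79 days ago vs limit 60 → not met
8. professional liability coverage $2,600,000 < $2,625,000 → not met
9. instrument calibration 460 days ago vs limit 365 → not met
10. cyber liability coverage $500,000 ≥ $500,000 → met
11. certified medical technologists 3 < 7 → not met
12. biosafety cabinet certification 121 days ago vs limit 90 → not met
Not met: 10 of 12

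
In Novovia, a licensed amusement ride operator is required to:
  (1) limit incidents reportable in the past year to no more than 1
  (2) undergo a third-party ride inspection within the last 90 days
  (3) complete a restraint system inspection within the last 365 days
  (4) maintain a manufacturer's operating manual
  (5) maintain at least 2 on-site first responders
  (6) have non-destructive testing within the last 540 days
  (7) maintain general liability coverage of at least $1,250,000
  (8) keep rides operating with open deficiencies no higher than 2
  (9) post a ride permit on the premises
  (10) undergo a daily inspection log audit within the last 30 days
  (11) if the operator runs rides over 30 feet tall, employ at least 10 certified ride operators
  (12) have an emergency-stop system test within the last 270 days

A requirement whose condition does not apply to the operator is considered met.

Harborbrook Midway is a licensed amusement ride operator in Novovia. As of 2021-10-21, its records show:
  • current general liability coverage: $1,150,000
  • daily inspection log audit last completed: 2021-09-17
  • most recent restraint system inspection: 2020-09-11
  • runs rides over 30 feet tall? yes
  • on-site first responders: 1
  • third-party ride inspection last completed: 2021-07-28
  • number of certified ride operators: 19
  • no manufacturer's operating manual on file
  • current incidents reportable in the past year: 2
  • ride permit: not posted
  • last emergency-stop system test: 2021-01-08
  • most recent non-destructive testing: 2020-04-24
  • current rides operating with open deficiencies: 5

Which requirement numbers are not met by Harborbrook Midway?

1, 3, 4, 5, 6, 7, 8, 9, 10, 12

1. incidents reportable in the past year 2 > 1 → not met
2. third-party ride inspection 85 days ago vs limit 90 → met
3. restraint system inspection 405 days ago vs limit 365 → not met
4. manufacturer's operating manual absent → not met
5. on-site first responders 1 < 2 → not met
6. non-destructive testing 545 days ago vs limit 540 → not met
7. general liability coverage $1,150,000 < $1,250,000 → not met
8. rides operating with open deficiencies 5 > 2 → not met
9. ride permit absent → not met
10. daily inspection log audit 34 days ago vs limit 30 → not met
11. condition 'runs rides over 30 feet tall' holds; certified ride operators 19 ≥ 10 → met
12. emergency-stop system test 286 days ago vs limit 270 → not met
Not met: 1, 3, 4, 5, 6, 7, 8, 9, 10, 12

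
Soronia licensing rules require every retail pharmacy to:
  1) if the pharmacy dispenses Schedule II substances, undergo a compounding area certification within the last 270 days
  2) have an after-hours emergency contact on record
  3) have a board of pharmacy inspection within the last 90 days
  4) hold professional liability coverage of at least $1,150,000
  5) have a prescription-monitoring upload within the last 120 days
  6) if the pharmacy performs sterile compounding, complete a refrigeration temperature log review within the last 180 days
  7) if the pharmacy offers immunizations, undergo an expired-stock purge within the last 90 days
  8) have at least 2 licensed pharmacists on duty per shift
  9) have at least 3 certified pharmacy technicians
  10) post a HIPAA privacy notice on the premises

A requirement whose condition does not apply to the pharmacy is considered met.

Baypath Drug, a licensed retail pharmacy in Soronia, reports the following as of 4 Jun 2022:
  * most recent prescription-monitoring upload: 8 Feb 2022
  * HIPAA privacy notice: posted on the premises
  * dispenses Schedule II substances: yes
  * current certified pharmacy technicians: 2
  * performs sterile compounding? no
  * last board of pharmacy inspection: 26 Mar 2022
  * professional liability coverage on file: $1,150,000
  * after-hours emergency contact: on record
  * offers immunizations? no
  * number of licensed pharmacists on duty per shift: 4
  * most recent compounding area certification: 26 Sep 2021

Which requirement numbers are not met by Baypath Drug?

9

1. condition 'dispenses Schedule II substances' holds; compounding area certification 251 days ago vs limit 270 → met
2. after-hours emergency contact present → met
3. board of pharmacy inspection 70 days ago vs limit 90 → met
4. professional liability coverage $1,150,000 ≥ $1,150,000 → met
5. prescription-monitoring upload 116 days ago vs limit 120 → met
6. condition 'performs sterile compounding' does not hold → requirement n/a → met
7. condition 'offers immunizations' does not hold → requirement n/a → met
8. licensed pharmacists on duty per shift 4 ≥ 2 → met
9. certified pharmacy technicians 2 < 3 → not met
10. HIPAA privacy notice present → met
Not met: 9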